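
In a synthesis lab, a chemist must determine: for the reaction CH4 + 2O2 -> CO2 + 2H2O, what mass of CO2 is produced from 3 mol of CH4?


Mole ratio CO2:CH4 = 1:1
n(CO2) = 3 × 1/1 = 3.000 mol
mass = 3.000 × 44.01 = 132.03 g

132.03 g


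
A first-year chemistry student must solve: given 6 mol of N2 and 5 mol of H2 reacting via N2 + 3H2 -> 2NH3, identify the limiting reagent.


Mole ratio available / coefficient:
  N2: 6/1 = 6.000
  H2: 5/3 = 1.667
Smaller ratio is limiting.

H2


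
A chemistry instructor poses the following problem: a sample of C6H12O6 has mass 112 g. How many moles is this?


M(C6H12O6) = 180.16 g/mol
n = mass/M = 112/180.16 = 0.6217 mol

0.6217 mol


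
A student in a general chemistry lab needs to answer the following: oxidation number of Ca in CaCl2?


Group 2 metal: +2
Oxidation number: +2

+2


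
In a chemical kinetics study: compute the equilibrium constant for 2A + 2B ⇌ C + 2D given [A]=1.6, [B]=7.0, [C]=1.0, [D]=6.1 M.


Kc = [C][D]^2/([A]^2[B]^2)
= (1.0^1 × 6.1^2)/(1.6^2 × 7.0^2)
= 37.21/125.44
= 0.2966

0.2966


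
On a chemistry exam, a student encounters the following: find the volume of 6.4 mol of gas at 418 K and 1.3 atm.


PV = nRT  (R = 0.08206 L·atm/(mol·K))
V = nRT/P = 6.4×0.08206×418/1.3
= 168.867 L

168.867 L


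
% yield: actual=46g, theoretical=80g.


% yield = actual/theoretical × 100
= 46/80 × 100
= 57.5%

57.5%


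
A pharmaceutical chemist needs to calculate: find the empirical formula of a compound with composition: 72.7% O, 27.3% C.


Assume 100 g sample. Moles of each element:
  O: 72.7/16.0 = 4.544 mol
  C: 27.3/12.01 = 2.273 mol
Divide by smallest (2.273):
  O: 4.544/2.273 = 2.0
  C: 2.273/2.273 = 1.0
Empirical formula: CO2

CO2


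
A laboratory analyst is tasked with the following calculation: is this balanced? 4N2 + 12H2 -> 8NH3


Equation: 4N2 + 12H2 -> 8NH3
Check atoms: H: 24=24, N: 8=8
Balanced

Yes, balanced


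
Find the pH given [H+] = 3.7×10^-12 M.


pH = -log10([H+]) = -log10(3.7×10^-12)
= 12 - log10(3.7)
= 12 - 0.57
= 11.43

11.43


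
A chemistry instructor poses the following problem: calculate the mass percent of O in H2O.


M(H2O) = 2×1.008 + 1×16.0 = 18.016 g/mol
Mass of O = 1 × 16.0 = 16.00 g/mol
% O = 16.00/18.016 × 100 = 88.81%

88.81%


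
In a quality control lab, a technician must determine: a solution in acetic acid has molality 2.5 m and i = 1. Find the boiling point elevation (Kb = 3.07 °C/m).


ΔTb = Kb × m × i
= 3.07 × 2.5 × 1
= 7.675 °C

7.675 °C


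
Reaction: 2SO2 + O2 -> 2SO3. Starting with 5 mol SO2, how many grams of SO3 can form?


Mole ratio SO3:SO2 = 2:2
n(SO3) = 5 × 2/2 = 5.000 mol
mass = 5.000 × 80.07 = 400.35 g

400.35 g


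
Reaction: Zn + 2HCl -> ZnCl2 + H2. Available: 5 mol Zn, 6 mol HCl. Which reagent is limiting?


Mole ratio available / coefficient:
  Zn: 5/1 = 5.000
  HCl: 6/2 = 3.000
Smaller ratio is limiting.

HCl


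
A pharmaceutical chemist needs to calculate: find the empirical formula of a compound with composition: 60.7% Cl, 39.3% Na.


Assume 100 g sample. Moles of each element:
  Cl: 60.7/35.45 = 1.712 mol
  Na: 39.3/22.99 = 1.709 mol
Divide by smallest (1.709):
  Cl: 1.712/1.709 = 1.0
  Na: 1.709/1.709 = 1.0
Empirical formula: NaCl

NaCl


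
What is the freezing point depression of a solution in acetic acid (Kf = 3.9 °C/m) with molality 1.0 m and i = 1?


ΔTf = Kf × m × i
= 3.9 × 1.0 × 1
= 3.9 °C

3.9 °C


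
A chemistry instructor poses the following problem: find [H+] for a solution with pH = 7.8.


[H+] = 10^(-pH) = 10^(-7.8)
= 1.58×10^-8 M

1.58×10^-8 M


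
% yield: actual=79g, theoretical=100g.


% yield = actual/theoretical × 100
= 79/100 × 100
= 79.0%

79.0%


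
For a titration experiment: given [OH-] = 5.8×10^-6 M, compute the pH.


pOH = -log10([OH-]) = -log10(5.8×10^-6)
= 6 - log10(5.8) = 5.24
pH = 14 - pOH = 14 - 5.24 = 8.76

8.76


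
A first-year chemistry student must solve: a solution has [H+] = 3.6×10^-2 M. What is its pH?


pH = -log10([H+]) = -log10(3.6×10^-2)
= 2 - log10(3.6)
= 2 - 0.56
= 1.44

1.44


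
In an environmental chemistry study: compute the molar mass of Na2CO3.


M(Na2CO3) = 2×22.99 + 1×12.01 + 3×16.0
= 45.98 + 12.01 + 48.0
= 105.99 g/mol

105.99 g/mol


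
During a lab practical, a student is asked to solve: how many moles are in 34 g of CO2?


M(CO2) = 44.01 g/mol
n = mass/M = 34/44.01 = 0.7726 mol

0.7726 mol


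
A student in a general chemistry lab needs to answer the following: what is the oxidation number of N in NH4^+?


x + 4(+1) = +1, so x = -3
Oxidation number: -3

-3


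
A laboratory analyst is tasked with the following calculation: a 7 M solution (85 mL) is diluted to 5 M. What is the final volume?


C1V1 = C2V2
7 × 85 = 5 × V2
V2 = 595/5 = 119.0 mL

119.0 mL


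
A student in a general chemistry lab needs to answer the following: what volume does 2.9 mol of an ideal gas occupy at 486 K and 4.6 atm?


PV = nRT  (R = 0.08206 L·atm/(mol·K))
V = nRT/P = 2.9×0.08206×486/4.6
= 25.142 L

25.142 L


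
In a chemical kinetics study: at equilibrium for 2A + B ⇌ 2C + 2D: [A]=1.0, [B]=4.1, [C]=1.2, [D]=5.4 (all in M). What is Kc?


Kc = [C]^2[D]^2/([A]^2[B])
= (1.2^2 × 5.4^2)/(1.0^2 × 4.1^1)
= 41.9904/4.1
= 10.24

10.24


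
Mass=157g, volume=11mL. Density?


ρ = mass/volume
= 157/11
= 14.273 g/mL

14.273 g/mL


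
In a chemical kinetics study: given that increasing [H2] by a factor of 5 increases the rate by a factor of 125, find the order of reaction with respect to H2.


rate ∝ [H2]^n
5^n = 125 → n = 3
Order in H2: 3

3


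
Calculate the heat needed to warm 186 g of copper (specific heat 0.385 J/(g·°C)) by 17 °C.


q = mcΔT = 186 × 0.385 × 17
= 1217.37 J

1217.37 J


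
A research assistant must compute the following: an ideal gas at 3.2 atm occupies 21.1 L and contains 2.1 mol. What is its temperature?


PV = nRT  (R = 0.08206 L·atm/(mol·K))
T = PV/(nR) = 3.2×21.1/(2.1×0.08206)
= 67.52/0.172326
= 391.82 K

391.82 K


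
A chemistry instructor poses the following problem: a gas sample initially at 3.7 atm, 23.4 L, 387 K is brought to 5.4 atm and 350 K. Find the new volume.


P1V1/T1 = P2V2/T2
V2 = P1V1T2/(T1P2)
= 3.7×23.4×350/(387×5.4)
= 14.5 L

14.5 L


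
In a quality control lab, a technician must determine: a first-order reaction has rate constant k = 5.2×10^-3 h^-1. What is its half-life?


t½ = ln2/k = 0.693147/(5.2×10^-3 h^-1)
= 133.3 h

133.3 h


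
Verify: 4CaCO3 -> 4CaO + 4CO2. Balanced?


Equation: 4CaCO3 -> 4CaO + 4CO2
Check atoms: C: 4=4, Ca: 4=4, O: 12=12
Balanced

Yes, balanced


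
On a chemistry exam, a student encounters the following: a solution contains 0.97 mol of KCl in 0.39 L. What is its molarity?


M = n/V = 0.97/0.39 = 2.487 mol/L

2.487 M


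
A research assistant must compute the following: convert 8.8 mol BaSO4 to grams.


M(BaSO4) = 233.4 g/mol
mass = n × M = 8.8 × 233.4 = 2053.92 g

2053.92 g


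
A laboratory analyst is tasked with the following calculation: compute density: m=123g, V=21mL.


ρ = mass/volume
= 123/21
= 5.857 g/mL

5.857 g/mL


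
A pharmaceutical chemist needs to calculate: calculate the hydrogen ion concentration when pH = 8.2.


[H+] = 10^(-pH) = 10^(-8.2)
= 6.31×10^-9 M

6.31×10^-9 M


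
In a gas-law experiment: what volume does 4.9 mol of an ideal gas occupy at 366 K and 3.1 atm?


PV = nRT  (R = 0.08206 L·atm/(mol·K))
V = nRT/P = 4.9×0.08206×366/3.1
= 47.473 L

47.473 L


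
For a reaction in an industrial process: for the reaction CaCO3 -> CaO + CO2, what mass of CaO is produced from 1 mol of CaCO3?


Mole ratio CaO:CaCO3 = 1:1
n(CaO) = 1 × 1/1 = 1.000 mol
mass = 1.000 × 56.08 = 56.08 g

56.08 g


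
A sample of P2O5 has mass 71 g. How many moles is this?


M(P2O5) = 141.94 g/mol
n = mass/M = 71/141.94 = 0.5002 mol

0.5002 mol


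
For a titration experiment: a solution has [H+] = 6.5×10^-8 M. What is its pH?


pH = -log10([H+]) = -log10(6.5×10^-8)
= 8 - log10(6.5)
= 8 - 0.81
= 7.19

7.19


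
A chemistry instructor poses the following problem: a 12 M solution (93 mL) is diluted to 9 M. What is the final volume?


C1V1 = C2V2
12 × 93 = 9 × V2
V2 = 1116/9 = 124.0 mL

124.0 mL


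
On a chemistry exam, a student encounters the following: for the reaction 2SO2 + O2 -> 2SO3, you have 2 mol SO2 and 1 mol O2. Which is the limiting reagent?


Mole ratio available / coefficient:
  SO2: 2/2 = 1.000
  O2: 1/1 = 1.000
Smaller ratio is limiting.

neither (stoichiometric); SO2 and O2 are fully consumed


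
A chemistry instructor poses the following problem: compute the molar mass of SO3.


M(SO3) = 1×32.07 + 3×16.0
= 32.07 + 48.0
= 80.07 g/mol

80.07 g/mol


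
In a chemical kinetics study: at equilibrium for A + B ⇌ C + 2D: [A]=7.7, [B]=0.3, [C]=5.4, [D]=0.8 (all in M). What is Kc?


Kc = [C][D]^2/([A][B])
= (5.4^1 × 0.8^2)/(7.7^1 × 0.3^1)
= 3.456/2.31
= 1.496

1.496


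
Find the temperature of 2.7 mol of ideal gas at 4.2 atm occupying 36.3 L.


PV = nRT  (R = 0.08206 L·atm/(mol·K))
T = PV/(nR) = 4.2×36.3/(2.7×0.08206)
= 152.46/0.221562
= 688.11 K

688.11 K


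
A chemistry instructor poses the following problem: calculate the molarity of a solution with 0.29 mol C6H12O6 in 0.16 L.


M = n/V = 0.29/0.16 = 1.813 mol/L

1.813 M


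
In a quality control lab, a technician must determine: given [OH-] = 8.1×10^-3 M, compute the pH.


pOH = -log10([OH-]) = -log10(8.1×10^-3)
= 3 - log10(8.1) = 2.09
pH = 14 - pOH = 14 - 2.09 = 11.91

11.91


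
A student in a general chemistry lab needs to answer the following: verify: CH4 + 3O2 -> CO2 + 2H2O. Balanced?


Equation: CH4 + 3O2 -> CO2 + 2H2O
Check atoms: C: 1=1, H: 4=4, O: 6≠4
Not balanced

No, not balanced


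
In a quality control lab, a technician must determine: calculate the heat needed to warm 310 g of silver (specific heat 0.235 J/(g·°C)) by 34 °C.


q = mcΔT = 310 × 0.235 × 34
= 2476.90 J

2476.90 J


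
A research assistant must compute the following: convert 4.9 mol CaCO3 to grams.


M(CaCO3) = 100.09 g/mol
mass = n × M = 4.9 × 100.09 = 490.44 g

490.44 g


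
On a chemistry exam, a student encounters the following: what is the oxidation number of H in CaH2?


H with a metal (hydride): -1
Oxidation number: -1

-1


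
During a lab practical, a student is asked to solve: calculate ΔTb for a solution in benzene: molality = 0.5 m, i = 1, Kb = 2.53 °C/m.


ΔTb = Kb × m × i
= 2.53 × 0.5 × 1
= 1.265 °C

1.265 °C


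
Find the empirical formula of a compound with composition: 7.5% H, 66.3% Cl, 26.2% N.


Assume 100 g sample. Moles of each element:
  H: 7.5/1.008 = 7.44 mol
  Cl: 66.3/35.45 = 1.87 mol
  N: 26.2/14.01 = 1.87 mol
Divide by smallest (1.87):
  H: 7.44/1.87 = 3.98
  Cl: 1.87/1.87 = 1.0
  N: 1.87/1.87 = 1.0
Empirical formula: NH4Cl

NH4Cl


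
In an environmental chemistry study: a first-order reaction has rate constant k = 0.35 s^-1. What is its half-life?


t½ = ln2/k = 0.693147/(0.35 s^-1)
= 1.980 s

1.980 s


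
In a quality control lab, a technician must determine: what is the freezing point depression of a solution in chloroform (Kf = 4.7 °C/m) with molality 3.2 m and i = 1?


ΔTf = Kf × m × i
= 4.7 × 3.2 × 1
= 15.04 °C

15.04 °C


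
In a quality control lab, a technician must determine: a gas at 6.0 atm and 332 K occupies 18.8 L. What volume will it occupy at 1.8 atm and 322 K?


P1V1/T1 = P2V2/T2
V2 = P1V1T2/(T1P2)
= 6.0×18.8×322/(332×1.8)
= 60.779 L

60.779 L


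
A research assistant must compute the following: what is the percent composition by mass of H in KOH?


M(KOH) = 1×39.1 + 1×16.0 + 1×1.008 = 56.108 g/mol
Mass of H = 1 × 1.008 = 1.008 g/mol
% H = 1.008/56.108 × 100 = 1.80%

1.80%


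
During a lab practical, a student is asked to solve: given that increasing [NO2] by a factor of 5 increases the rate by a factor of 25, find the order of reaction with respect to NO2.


rate ∝ [NO2]^n
5^n = 25 → n = 2
Order in NO2: 2

2


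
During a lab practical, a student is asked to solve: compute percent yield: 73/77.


% yield = actual/theoretical × 100
= 73/77 × 100
= 94.81%

94.81%


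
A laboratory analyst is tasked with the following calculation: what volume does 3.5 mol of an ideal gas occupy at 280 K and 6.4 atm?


PV = nRT  (R = 0.08206 L·atm/(mol·K))
V = nRT/P = 3.5×0.08206×280/6.4
= 12.565 L

12.565 L


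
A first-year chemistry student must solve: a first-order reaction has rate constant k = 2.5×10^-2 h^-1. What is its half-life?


t½ = ln2/k = 0.693147/(2.5×10^-2 h^-1)
= 27.73 h

27.73 h


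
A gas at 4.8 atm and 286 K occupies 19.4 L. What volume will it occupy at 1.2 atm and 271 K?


P1V1/T1 = P2V2/T2
V2 = P1V1T2/(T1P2)
= 4.8×19.4×271/(286×1.2)
= 73.53 L

73.53 L


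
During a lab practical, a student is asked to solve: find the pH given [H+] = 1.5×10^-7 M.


pH = -log10([H+]) = -log10(1.5×10^-7)
= 7 - log10(1.5)
= 7 - 0.18
= 6.82

6.82


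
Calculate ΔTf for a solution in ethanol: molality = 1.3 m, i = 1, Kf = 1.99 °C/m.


ΔTf = Kf × m × i
= 1.99 × 1.3 × 1
= 2.587 °C

2.587 °C


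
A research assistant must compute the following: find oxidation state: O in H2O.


O is usually -2
Oxidation number: -2

-2


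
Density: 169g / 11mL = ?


ρ = mass/volume
= 169/11
= 15.364 g/mL

15.364 g/mL


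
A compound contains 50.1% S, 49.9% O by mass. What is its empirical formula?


Assume 100 g sample. Moles of each element:
  S: 50.1/32.07 = 1.562 mol
  O: 49.9/16.0 = 3.119 mol
Divide by smallest (1.562):
  S: 1.562/1.562 = 1.0
  O: 3.119/1.562 = 2.0
Empirical formula: SO2

SO2


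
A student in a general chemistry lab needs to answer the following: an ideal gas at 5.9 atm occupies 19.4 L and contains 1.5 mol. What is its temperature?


PV = nRT  (R = 0.08206 L·atm/(mol·K))
T = PV/(nR) = 5.9×19.4/(1.5×0.08206)
= 114.46/0.123090
= 929.89 K

929.89 K


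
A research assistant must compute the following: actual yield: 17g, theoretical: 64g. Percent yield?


% yield = actual/theoretical × 100
= 17/64 × 100
= 26.56%

26.56%


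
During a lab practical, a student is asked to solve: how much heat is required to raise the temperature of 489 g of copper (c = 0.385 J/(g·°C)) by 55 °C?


q = mcΔT = 489 × 0.385 × 55
= 10354.58 J

10354.58 J


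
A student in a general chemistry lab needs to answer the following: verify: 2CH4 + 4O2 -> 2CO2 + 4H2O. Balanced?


Equation: 2CH4 + 4O2 -> 2CO2 + 4H2O
Check atoms: C: 2=2, H: 8=8, O: 8=8
Balanced

Yes, balanced


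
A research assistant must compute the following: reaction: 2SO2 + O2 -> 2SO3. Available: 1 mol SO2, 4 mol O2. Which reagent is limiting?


Mole ratio available / coefficient:
  SO2: 1/2 = 0.500
  O2: 4/1 = 4.000
Smaller ratio is limiting.

SO2


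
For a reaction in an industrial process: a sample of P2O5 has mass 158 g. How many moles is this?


M(P2O5) = 141.94 g/mol
n = mass/M = 158/141.94 = 1.1131 mol

1.1131 mol


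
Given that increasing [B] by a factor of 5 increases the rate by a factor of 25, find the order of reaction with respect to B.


rate ∝ [B]^n
5^n = 25 → n = 2
Order in B: 2

2


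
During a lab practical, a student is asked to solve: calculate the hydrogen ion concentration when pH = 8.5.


[H+] = 10^(-pH) = 10^(-8.5)
= 3.16×10^-9 M

3.16×10^-9 M


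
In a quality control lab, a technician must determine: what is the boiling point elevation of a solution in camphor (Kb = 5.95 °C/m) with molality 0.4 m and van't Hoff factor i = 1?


ΔTb = Kb × m × i
= 5.95 × 0.4 × 1
= 2.38 °C

2.38 °C


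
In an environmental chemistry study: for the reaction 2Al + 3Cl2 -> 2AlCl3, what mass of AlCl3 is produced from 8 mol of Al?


Mole ratio AlCl3:Al = 2:2
n(AlCl3) = 8 × 2/2 = 8.000 mol
mass = 8.000 × 133.33 = 1066.64 g

1066.64 g


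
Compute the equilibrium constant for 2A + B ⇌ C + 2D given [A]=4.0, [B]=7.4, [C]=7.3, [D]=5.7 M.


Kc = [C][D]^2/([A]^2[B])
= (7.3^1 × 5.7^2)/(4.0^2 × 7.4^1)
= 237.177/118.4
= 2.003

2.003


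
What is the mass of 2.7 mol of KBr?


M(KBr) = 119.0 g/mol
mass = n × M = 2.7 × 119.0 = 321.30 g

321.30 g


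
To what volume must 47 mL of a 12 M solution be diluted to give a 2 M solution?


C1V1 = C2V2
12 × 47 = 2 × V2
V2 = 564/2 = 282.0 mL

282.0 mL


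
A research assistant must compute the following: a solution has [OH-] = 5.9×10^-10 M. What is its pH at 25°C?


pOH = -log10([OH-]) = -log10(5.9×10^-10)
= 10 - log10(5.9) = 9.23
pH = 14 - pOH = 14 - 9.23 = 4.77

4.77


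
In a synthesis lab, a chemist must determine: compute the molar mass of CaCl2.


M(CaCl2) = 1×40.08 + 2×35.45
= 40.08 + 70.9
= 110.98 g/mol

110.98 g/mol


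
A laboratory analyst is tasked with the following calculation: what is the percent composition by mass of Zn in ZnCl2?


M(ZnCl2) = 1×65.38 + 2×35.45 = 136.28 g/mol
Mass of Zn = 1 × 65.38 = 65.38 g/mol
% Zn = 65.38/136.28 × 100 = 47.97%

47.97%


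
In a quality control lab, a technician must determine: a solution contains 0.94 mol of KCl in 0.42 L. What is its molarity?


M = n/V = 0.94/0.42 = 2.238 mol/L

2.238 M


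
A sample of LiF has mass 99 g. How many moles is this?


M(LiF) = 25.94 g/mol
n = mass/M = 99/25.94 = 3.8165 mol

3.8165 mol


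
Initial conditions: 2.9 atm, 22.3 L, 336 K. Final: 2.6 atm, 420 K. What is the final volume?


P1V1/T1 = P2V2/T2
V2 = P1V1T2/(T1P2)
= 2.9×22.3×420/(336×2.6)
= 31.091 L

31.091 L


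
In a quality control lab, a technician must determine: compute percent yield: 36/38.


% yield = actual/theoretical × 100
= 36/38 × 100
= 94.74%

94.74%


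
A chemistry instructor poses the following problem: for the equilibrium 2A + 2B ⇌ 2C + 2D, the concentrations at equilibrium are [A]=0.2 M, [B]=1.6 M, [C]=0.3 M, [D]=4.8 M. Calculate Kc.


Kc = [C]^2[D]^2/([A]^2[B]^2)
= (0.3^2 × 4.8^2)/(0.2^2 × 1.6^2)
= 2.0736/0.1024
= 20.25

20.25


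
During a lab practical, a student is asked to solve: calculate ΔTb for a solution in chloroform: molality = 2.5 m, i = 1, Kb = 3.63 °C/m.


ΔTb = Kb × m × i
= 3.63 × 2.5 × 1
= 9.075 °C

9.075 °C


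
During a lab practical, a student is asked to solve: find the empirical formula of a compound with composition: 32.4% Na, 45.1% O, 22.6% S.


Assume 100 g sample. Moles of each element:
  Na: 32.4/22.99 = 1.409 mol
  O: 45.1/16.0 = 2.819 mol
  S: 22.6/32.07 = 0.705 mol
Divide by smallest (0.705):
  Na: 1.409/0.705 = 2.0
  O: 2.819/0.705 = 4.0
  S: 0.705/0.705 = 1.0
Empirical formula: Na2SO4

Na2SO4


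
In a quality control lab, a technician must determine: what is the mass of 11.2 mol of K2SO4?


M(K2SO4) = 174.27 g/mol
mass = n × M = 11.2 × 174.27 = 1951.82 g

1951.82 g


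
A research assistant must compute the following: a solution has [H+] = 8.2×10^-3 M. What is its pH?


pH = -log10([H+]) = -log10(8.2×10^-3)
= 3 - log10(8.2)
= 3 - 0.91
= 2.09

2.09


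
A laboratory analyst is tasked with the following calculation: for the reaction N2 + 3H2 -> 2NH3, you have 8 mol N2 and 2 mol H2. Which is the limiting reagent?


Mole ratio available / coefficient:
  N2: 8/1 = 8.000
  H2: 2/3 = 0.667
Smaller ratio is limiting.

H2


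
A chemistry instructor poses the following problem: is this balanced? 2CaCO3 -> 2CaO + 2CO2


Equation: 2CaCO3 -> 2CaO + 2CO2
Check atoms: C: 2=2, Ca: 2=2, O: 6=6
Balanced

Yes, balanced


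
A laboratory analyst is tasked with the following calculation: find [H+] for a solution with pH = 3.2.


[H+] = 10^(-pH) = 10^(-3.2)
= 6.31×10^-4 M

6.31×10^-4 M


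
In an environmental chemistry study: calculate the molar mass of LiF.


M(LiF) = 1×6.94 + 1×19.0
= 6.94 + 19.0
= 25.94 g/mol

25.94 g/mol


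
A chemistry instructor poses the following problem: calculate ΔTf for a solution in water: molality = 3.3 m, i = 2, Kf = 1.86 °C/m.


ΔTf = Kf × m × i
= 1.86 × 3.3 × 2
= 12.276 °C

12.276 °C


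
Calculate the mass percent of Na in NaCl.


M(NaCl) = 1×22.99 + 1×35.45 = 58.44 g/mol
Mass of Na = 1 × 22.99 = 22.99 g/mol
% Na = 22.99/58.44 × 100 = 39.34%

39.34%


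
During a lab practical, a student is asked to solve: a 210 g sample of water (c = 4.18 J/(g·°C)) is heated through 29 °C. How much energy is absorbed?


q = mcΔT = 210 × 4.18 × 29
= 25456.20 J

25456.20 J


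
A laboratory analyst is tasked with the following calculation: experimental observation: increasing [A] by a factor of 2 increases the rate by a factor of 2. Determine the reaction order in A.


rate ∝ [A]^n
2^n = 2 → n = 1
Order in A: 1

1


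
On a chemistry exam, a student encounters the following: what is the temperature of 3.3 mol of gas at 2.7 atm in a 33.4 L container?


PV = nRT  (R = 0.08206 L·atm/(mol·K))
T = PV/(nR) = 2.7×33.4/(3.3×0.08206)
= 90.18/0.270798
= 333.02 K

333.02 K


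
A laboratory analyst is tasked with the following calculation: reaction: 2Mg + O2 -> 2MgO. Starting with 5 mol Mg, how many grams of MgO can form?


Mole ratio MgO:Mg = 2:2
n(MgO) = 5 × 2/2 = 5.000 mol
mass = 5.000 × 40.31 = 201.55 g

201.55 g


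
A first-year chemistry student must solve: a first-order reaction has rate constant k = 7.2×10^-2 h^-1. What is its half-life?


t½ = ln2/k = 0.693147/(7.2×10^-2 h^-1)
= 9.627 h

9.627 h


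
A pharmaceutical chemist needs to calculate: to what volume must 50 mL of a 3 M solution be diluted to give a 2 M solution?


C1V1 = C2V2
3 × 50 = 2 × V2
V2 = 150/2 = 75.0 mL

75.0 mL


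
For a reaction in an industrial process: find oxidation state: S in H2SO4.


2(+1) + x + 4(-2) = 0, so x = +6
Oxidation number: +6

+6


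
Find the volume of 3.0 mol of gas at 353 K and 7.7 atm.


PV = nRT  (R = 0.08206 L·atm/(mol·K))
V = nRT/P = 3.0×0.08206×353/7.7
= 11.286 L

11.286 L


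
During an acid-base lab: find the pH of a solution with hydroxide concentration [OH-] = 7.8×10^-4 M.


pOH = -log10([OH-]) = -log10(7.8×10^-4)
= 4 - log10(7.8) = 3.11
pH = 14 - pOH = 14 - 3.11 = 10.89

10.89


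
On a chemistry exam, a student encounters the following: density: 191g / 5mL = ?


ρ = mass/volume
= 191/5
= 38.2 g/mL

38.2 g/mL


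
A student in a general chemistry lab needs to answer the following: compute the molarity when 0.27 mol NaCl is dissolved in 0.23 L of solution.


M = n/V = 0.27/0.23 = 1.174 mol/L

1.174 M


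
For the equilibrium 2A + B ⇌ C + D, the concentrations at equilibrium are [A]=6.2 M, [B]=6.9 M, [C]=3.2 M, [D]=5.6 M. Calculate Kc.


Kc = [C][D]/([A]^2[B])
= (3.2^1 × 5.6^1)/(6.2^2 × 6.9^1)
= 17.92/265.236
= 0.06756

0.06756


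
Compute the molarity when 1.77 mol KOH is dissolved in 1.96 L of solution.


M = n/V = 1.77/1.96 = 0.903 mol/L

0.903 M


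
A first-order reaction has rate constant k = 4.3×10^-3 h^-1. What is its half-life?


t½ = ln2/k = 0.693147/(4.3×10^-3 h^-1)
= 161.2 h

161.2 h


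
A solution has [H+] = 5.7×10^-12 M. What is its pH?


pH = -log10([H+]) = -log10(5.7×10^-12)
= 12 - log10(5.7)
= 12 - 0.76
= 11.24

11.24


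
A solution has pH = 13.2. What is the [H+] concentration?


[H+] = 10^(-pH) = 10^(-13.2)
= 6.31×10^-14 M

6.31×10^-14 M


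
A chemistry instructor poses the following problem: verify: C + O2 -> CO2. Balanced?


Equation: C + O2 -> CO2
Check atoms: C: 1=1, O: 2=2
Balanced

Yes, balanced


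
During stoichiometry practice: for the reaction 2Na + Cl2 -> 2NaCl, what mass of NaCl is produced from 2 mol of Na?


Mole ratio NaCl:Na = 2:2
n(NaCl) = 2 × 2/2 = 2.000 mol
mass = 2.000 × 58.44 = 116.88 g

116.88 g


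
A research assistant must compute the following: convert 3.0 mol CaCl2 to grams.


M(CaCl2) = 110.98 g/mol
mass = n × M = 3.0 × 110.98 = 332.94 g

332.94 g


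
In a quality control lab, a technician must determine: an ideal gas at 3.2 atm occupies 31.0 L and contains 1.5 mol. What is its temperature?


PV = nRT  (R = 0.08206 L·atm/(mol·K))
T = PV/(nR) = 3.2×31.0/(1.5×0.08206)
= 99.20/0.123090
= 805.91 K

805.91 K


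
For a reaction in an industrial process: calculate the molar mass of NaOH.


M(NaOH) = 1×22.99 + 1×16.0 + 1×1.008
= 22.99 + 16.0 + 1.01
= 40.0 g/mol

40.0 g/mol


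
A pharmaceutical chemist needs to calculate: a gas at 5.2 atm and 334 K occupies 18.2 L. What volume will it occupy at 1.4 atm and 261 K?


P1V1/T1 = P2V2/T2
V2 = P1V1T2/(T1P2)
= 5.2×18.2×261/(334×1.4)
= 52.825 L

52.825 L


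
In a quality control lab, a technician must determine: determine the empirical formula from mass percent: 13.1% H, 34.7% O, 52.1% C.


Assume 100 g sample. Moles of each element:
  H: 13.1/1.008 = 12.996 mol
  O: 34.7/16.0 = 2.169 mol
  C: 52.1/12.01 = 4.338 mol
Divide by smallest (2.169):
  H: 12.996/2.169 = 5.99
  O: 2.169/2.169 = 1.0
  C: 4.338/2.169 = 2.0
Empirical formula: C2H6O

C2H6O


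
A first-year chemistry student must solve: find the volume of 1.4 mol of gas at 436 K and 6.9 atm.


PV = nRT  (R = 0.08206 L·atm/(mol·K))
V = nRT/P = 1.4×0.08206×436/6.9
= 7.259 L

7.259 L


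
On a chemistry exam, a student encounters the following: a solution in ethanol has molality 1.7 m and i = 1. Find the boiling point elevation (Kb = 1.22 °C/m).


ΔTb = Kb × m × i
= 1.22 × 1.7 × 1
= 2.074 °C

2.074 °C


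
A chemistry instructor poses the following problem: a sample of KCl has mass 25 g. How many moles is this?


M(KCl) = 74.55 g/mol
n = mass/M = 25/74.55 = 0.3353 mol

0.3353 mol


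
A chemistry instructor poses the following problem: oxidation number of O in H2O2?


Peroxide: O is -1
Oxidation number: -1

-1


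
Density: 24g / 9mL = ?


ρ = mass/volume
= 24/9
= 2.667 g/mL

2.667 g/mL


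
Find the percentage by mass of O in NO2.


M(NO2) = 1×14.01 + 2×16.0 = 46.01 g/mol
Mass of O = 2 × 16.0 = 32.00 g/mol
% O = 32.00/46.01 × 100 = 69.55%

69.55%


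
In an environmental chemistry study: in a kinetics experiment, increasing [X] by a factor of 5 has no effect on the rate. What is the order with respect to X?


rate ∝ [X]^n
rate ∝ [X]^0
Order in X: 0

0


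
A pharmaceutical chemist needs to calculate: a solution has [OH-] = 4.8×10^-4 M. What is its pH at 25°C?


pOH = -log10([OH-]) = -log10(4.8×10^-4)
= 4 - log10(4.8) = 3.32
pH = 14 - pOH = 14 - 3.32 = 10.68

10.68


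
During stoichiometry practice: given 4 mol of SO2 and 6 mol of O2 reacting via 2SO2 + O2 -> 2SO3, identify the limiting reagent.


Mole ratio available / coefficient:
  SO2: 4/2 = 2.000
  O2: 6/1 = 6.000
Smaller ratio is limiting.

SO2


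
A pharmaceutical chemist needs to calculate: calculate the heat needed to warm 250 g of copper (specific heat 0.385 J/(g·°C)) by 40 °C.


q = mcΔT = 250 × 0.385 × 40
= 3850.00 J

3850.00 J


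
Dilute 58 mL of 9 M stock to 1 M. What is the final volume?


C1V1 = C2V2
9 × 58 = 1 × V2
V2 = 522/1 = 522.0 mL

522.0 mL


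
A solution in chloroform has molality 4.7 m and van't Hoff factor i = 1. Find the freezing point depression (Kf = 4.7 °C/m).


ΔTf = Kf × m × i
= 4.7 × 4.7 × 1
= 22.09 °C

22.09 °C


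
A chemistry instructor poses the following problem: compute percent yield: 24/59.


% yield = actual/theoretical × 100
= 24/59 × 100
= 40.68%

40.68%


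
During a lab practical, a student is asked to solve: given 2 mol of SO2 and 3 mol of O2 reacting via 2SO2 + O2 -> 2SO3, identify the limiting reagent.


Mole ratio available / coefficient:
  SO2: 2/2 = 1.000
  O2: 3/1 = 3.000
Smaller ratio is limiting.

SO2


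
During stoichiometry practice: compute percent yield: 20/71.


% yield = actual/theoretical × 100
= 20/71 × 100
= 28.17%

28.17%


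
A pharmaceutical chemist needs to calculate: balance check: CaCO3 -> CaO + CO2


Equation: CaCO3 -> CaO + CO2
Check atoms: C: 1=1, Ca: 1=1, O: 3=3
Balanced

Yes, balanced


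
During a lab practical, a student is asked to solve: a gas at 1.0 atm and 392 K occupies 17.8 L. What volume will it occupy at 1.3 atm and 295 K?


P1V1/T1 = P2V2/T2
V2 = P1V1T2/(T1P2)
= 1.0×17.8×295/(392×1.3)
= 10.304 L

10.304 L


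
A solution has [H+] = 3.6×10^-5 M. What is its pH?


pH = -log10([H+]) = -log10(3.6×10^-5)
= 5 - log10(3.6)
= 5 - 0.56
= 4.44

4.44


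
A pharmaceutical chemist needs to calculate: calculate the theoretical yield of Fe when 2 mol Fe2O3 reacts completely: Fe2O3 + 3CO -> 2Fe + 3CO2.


Mole ratio Fe:Fe2O3 = 2:1
n(Fe) = 2 × 2/1 = 4.000 mol
mass = 4.000 × 55.85 = 223.4 g

223.4 g


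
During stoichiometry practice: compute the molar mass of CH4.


M(CH4) = 1×12.01 + 4×1.008
= 12.01 + 4.03
= 16.04 g/mol

16.04 g/mol


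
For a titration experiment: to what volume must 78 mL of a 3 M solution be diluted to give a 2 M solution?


C1V1 = C2V2
3 × 78 = 2 × V2
V2 = 234/2 = 117.0 mL

117.0 mL


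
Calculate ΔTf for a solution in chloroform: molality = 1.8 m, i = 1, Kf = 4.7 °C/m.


ΔTf = Kf × m × i
= 4.7 × 1.8 × 1
= 8.46 °C

8.46 °C


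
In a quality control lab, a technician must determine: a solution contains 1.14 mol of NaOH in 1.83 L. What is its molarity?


M = n/V = 1.14/1.83 = 0.623 mol/L

0.623 M


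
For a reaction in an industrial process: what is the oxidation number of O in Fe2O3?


O is usually -2
Oxidation number: -2

-2


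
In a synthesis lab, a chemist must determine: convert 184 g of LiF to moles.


M(LiF) = 25.94 g/mol
n = mass/M = 184/25.94 = 7.0933 mol

7.0933 mol


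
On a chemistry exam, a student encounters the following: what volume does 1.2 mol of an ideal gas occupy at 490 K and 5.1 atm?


PV = nRT  (R = 0.08206 L·atm/(mol·K))
V = nRT/P = 1.2×0.08206×490/5.1
= 9.461 L

9.461 L


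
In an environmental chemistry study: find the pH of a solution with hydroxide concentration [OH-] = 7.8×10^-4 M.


pOH = -log10([OH-]) = -log10(7.8×10^-4)
= 4 - log10(7.8) = 3.11
pH = 14 - pOH = 14 - 3.11 = 10.89

10.89


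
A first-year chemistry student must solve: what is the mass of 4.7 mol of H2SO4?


M(H2SO4) = 98.09 g/mol
mass = n × M = 4.7 × 98.09 = 461.02 g

461.02 g


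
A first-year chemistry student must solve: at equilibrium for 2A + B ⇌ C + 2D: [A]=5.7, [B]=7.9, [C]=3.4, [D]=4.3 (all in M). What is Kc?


Kc = [C][D]^2/([A]^2[B])
= (3.4^1 × 4.3^2)/(5.7^2 × 7.9^1)
= 62.866/256.671
= 0.2449

0.2449


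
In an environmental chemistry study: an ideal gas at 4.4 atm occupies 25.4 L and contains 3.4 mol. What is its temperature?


PV = nRT  (R = 0.08206 L·atm/(mol·K))
T = PV/(nR) = 4.4×25.4/(3.4×0.08206)
= 111.76/0.279004
= 400.57 K

400.57 K


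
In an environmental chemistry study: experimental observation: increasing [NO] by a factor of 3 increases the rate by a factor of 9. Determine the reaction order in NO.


rate ∝ [NO]^n
3^n = 9 → n = 2
Order in NO: 2

2


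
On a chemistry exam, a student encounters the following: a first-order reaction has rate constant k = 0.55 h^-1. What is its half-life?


t½ = ln2/k = 0.693147/(0.55 h^-1)
= 1.260 h

1.260 h


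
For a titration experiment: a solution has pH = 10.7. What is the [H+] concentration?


[H+] = 10^(-pH) = 10^(-10.7)
= 2.0×10^-11 M

2.0×10^-11 M


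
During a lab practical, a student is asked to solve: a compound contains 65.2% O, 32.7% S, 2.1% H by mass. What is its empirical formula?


Assume 100 g sample. Moles of each element:
  O: 65.2/16.0 = 4.075 mol
  S: 32.7/32.07 = 1.02 mol
  H: 2.1/1.008 = 2.083 mol
Divide by smallest (1.02):
  O: 4.075/1.02 = 4.0
  S: 1.02/1.02 = 1.0
  H: 2.083/1.02 = 2.04
Empirical formula: H2SO4

H2SO4


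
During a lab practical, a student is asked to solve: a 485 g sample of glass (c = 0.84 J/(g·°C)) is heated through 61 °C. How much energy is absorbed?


q = mcΔT = 485 × 0.84 × 61
= 24851.40 J

24851.40 J


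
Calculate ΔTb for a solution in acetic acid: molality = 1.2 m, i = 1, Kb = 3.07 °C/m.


ΔTb = Kb × m × i
= 3.07 × 1.2 × 1
= 3.684 °C

3.684 °C


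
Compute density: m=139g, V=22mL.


ρ = mass/volume
= 139/22
= 6.318 g/mL

6.318 g/mL


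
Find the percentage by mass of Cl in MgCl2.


M(MgCl2) = 1×24.31 + 2×35.45 = 95.21 g/mol
Mass of Cl = 2 × 35.45 = 70.90 g/mol
% Cl = 70.90/95.21 × 100 = 74.47%

74.47%


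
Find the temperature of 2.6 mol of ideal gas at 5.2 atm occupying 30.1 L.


PV = nRT  (R = 0.08206 L·atm/(mol·K))
T = PV/(nR) = 5.2×30.1/(2.6×0.08206)
= 156.52/0.213356
= 733.61 K

733.61 K


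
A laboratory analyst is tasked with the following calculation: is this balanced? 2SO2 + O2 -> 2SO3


Equation: 2SO2 + O2 -> 2SO3
Check atoms: O: 6=6, S: 2=2
Balanced

Yes, balanced


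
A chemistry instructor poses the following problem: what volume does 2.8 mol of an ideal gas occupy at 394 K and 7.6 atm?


PV = nRT  (R = 0.08206 L·atm/(mol·K))
V = nRT/P = 2.8×0.08206×394/7.6
= 11.912 L

11.912 L


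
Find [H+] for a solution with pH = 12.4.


[H+] = 10^(-pH) = 10^(-12.4)
= 3.98×10^-13 M

3.98×10^-13 M


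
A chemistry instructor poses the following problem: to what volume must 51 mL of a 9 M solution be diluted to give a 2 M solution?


C1V1 = C2V2
9 × 51 = 2 × V2
V2 = 459/2 = 229.5 mL

229.5 mL


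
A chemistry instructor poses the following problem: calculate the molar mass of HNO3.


M(HNO3) = 1×1.008 + 1×14.01 + 3×16.0
= 1.01 + 14.01 + 48.0
= 63.02 g/mol

63.02 g/mol


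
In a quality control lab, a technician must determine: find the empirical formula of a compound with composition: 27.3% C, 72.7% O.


Assume 100 g sample. Moles of each element:
  C: 27.3/12.01 = 2.273 mol
  O: 72.7/16.0 = 4.544 mol
Divide by smallest (2.273):
  C: 2.273/2.273 = 1.0
  O: 4.544/2.273 = 2.0
Empirical formula: CO2

CO2


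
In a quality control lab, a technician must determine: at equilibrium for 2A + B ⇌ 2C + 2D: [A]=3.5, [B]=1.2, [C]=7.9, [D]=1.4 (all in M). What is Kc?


Kc = [C]^2[D]^2/([A]^2[B])
= (7.9^2 × 1.4^2)/(3.5^2 × 1.2^1)
= 122.3236/14.7
= 8.321

8.321


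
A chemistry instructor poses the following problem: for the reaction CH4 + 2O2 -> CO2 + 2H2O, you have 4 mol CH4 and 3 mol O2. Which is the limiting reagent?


Mole ratio available / coefficient:
  CH4: 4/1 = 4.000
  O2: 3/2 = 1.500
Smaller ratio is limiting.

O2


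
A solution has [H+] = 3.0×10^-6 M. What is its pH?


pH = -log10([H+]) = -log10(3.0×10^-6)
= 6 - log10(3.0)
= 6 - 0.48
= 5.52

5.52


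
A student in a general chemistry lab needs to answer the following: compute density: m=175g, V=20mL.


ρ = mass/volume
= 175/20
= 8.75 g/mL

8.75 g/mL


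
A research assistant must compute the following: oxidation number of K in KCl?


Group 1 metal: +1
Oxidation number: +1

+1


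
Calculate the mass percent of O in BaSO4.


M(BaSO4) = 1×137.33 + 1×32.07 + 4×16.0 = 233.40 g/mol
Mass of O = 4 × 16.0 = 64.00 g/mol
% O = 64.00/233.40 × 100 = 27.42%

27.42%


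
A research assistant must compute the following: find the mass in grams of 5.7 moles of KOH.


M(KOH) = 56.11 g/mol
mass = n × M = 5.7 × 56.11 = 319.83 g

319.83 g


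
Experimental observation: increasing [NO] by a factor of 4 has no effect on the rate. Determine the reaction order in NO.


rate ∝ [NO]^n
rate ∝ [NO]^0
Order in NO: 0

0


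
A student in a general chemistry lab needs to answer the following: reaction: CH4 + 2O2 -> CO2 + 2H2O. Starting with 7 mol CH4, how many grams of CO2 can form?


Mole ratio CO2:CH4 = 1:1
n(CO2) = 7 × 1/1 = 7.000 mol
mass = 7.000 × 44.01 = 308.07 g

308.07 g


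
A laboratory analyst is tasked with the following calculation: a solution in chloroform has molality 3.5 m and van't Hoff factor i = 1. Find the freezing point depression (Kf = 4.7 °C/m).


ΔTf = Kf × m × i
= 4.7 × 3.5 × 1
= 16.45 °C

16.45 °C


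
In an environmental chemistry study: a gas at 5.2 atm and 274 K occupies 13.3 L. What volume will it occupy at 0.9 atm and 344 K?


P1V1/T1 = P2V2/T2
V2 = P1V1T2/(T1P2)
= 5.2×13.3×344/(274×0.9)
= 96.476 L

96.476 L


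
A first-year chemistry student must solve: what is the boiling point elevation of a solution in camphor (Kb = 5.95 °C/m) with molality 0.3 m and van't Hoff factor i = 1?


ΔTb = Kb × m × i
= 5.95 × 0.3 × 1
= 1.785 °C

1.785 °C


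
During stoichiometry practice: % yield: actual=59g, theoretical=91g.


% yield = actual/theoretical × 100
= 59/91 × 100
= 64.84%

64.84%


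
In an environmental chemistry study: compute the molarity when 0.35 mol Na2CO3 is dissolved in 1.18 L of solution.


M = n/V = 0.35/1.18 = 0.297 mol/L

0.297 M


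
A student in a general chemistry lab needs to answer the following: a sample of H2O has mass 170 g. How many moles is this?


M(H2O) = 18.02 g/mol
n = mass/M = 170/18.02 = 9.434 mol

9.434 mol


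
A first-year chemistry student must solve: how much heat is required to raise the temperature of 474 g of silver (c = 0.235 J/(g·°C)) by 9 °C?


q = mcΔT = 474 × 0.235 × 9
= 1002.51 J

1002.51 J


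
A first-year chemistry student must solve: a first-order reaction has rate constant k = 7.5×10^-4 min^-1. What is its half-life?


t½ = ln2/k = 0.693147/(7.5×10^-4 min^-1)
= 924.2 min

924.2 min


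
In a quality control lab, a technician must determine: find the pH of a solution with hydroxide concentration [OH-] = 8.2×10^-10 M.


pOH = -log10([OH-]) = -log10(8.2×10^-10)
= 10 - log10(8.2) = 9.09
pH = 14 - pOH = 14 - 9.09 = 4.91

4.91


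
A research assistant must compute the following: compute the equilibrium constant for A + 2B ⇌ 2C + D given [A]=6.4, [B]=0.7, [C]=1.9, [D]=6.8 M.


Kc = [C]^2[D]/([A][B]^2)
= (1.9^2 × 6.8^1)/(6.4^1 × 0.7^2)
= 24.548/3.136
= 7.828

7.828


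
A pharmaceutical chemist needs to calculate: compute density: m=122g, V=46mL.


ρ = mass/volume
= 122/46
= 2.652 g/mL

2.652 g/mL


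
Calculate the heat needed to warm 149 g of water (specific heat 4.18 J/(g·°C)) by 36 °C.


q = mcΔT = 149 × 4.18 × 36
= 22421.52 J

22421.52 J


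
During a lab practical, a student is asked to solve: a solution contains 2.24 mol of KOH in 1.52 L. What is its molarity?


M = n/V = 2.24/1.52 = 1.474 mol/L

1.474 M


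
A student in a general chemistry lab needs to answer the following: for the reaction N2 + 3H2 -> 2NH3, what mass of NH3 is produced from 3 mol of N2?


Mole ratio NH3:N2 = 2:1
n(NH3) = 3 × 2/1 = 6.000 mol
mass = 6.000 × 17.03 = 102.18 g

102.18 g


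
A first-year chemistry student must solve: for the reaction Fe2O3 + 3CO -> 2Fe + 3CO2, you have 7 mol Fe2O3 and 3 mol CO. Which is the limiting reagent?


Mole ratio available / coefficient:
  Fe2O3: 7/1 = 7.000
  CO: 3/3 = 1.000
Smaller ratio is limiting.

CO


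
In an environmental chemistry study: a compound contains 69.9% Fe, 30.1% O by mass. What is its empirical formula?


Assume 100 g sample. Moles of each element:
  Fe: 69.9/55.85 = 1.252 mol
  O: 30.1/16.0 = 1.881 mol
Divide by smallest (1.252):
  Fe: 1.252/1.252 = 1.0
  O: 1.881/1.252 = 1.5
Multiply all ratios by 2 to obtain whole numbers.
Empirical formula: Fe2O3

Fe2O3


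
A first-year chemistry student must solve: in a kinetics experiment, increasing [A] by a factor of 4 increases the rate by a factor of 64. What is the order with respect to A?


rate ∝ [A]^n
4^n = 64 → n = 3
Order in A: 3

3
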